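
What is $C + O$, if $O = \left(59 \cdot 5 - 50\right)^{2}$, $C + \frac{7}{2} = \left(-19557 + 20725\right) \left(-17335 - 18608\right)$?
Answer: $- \frac{83842805}{2} \approx -4.1921 \cdot 10^{7}$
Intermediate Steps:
$C = - \frac{83962855}{2}$ ($C = - \frac{7}{2} + \left(-19557 + 20725\right) \left(-17335 - 18608\right) = - \frac{7}{2} + 1168 \left(-35943\right) = - \frac{7}{2} - 41981424 = - \frac{83962855}{2} \approx -4.1981 \cdot 10^{7}$)
$O = 60025$ ($O = \left(295 - 50\right)^{2} = 245^{2} = 60025$)
$C + O = - \frac{83962855}{2} + 60025 = - \frac{83842805}{2}$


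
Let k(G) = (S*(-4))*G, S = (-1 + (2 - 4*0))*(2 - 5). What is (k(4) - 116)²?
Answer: 4624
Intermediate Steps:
S = -3 (S = (-1 + (2 + 0))*(-3) = (-1 + 2)*(-3) = 1*(-3) = -3)
k(G) = 12*G (k(G) = (-3*(-4))*G = 12*G)
(k(4) - 116)² = (12*4 - 116)² = (48 - 116)² = (-68)² = 4624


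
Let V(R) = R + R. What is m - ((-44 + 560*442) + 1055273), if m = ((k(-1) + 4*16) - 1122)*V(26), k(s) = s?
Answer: -1357817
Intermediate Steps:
V(R) = 2*R
m = -55068 (m = ((-1 + 4*16) - 1122)*(2*26) = ((-1 + 64) - 1122)*52 = (63 - 1122)*52 = -1059*52 = -55068)
m - ((-44 + 560*442) + 1055273) = -55068 - ((-44 + 560*442) + 1055273) = -55068 - ((-44 + 247520) + 1055273) = -55068 - (247476 + 1055273) = -55068 - 1*1302749 = -55068 - 1302749 = -1357817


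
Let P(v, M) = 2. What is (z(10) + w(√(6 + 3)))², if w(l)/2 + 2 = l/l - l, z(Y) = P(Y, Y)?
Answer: 36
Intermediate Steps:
z(Y) = 2
w(l) = -2 - 2*l (w(l) = -4 + 2*(l/l - l) = -4 + 2*(1 - l) = -4 + (2 - 2*l) = -2 - 2*l)
(z(10) + w(√(6 + 3)))² = (2 + (-2 - 2*√(6 + 3)))² = (2 + (-2 - 2*√9))² = (2 + (-2 - 2*3))² = (2 + (-2 - 6))² = (2 - 8)² = (-6)² = 36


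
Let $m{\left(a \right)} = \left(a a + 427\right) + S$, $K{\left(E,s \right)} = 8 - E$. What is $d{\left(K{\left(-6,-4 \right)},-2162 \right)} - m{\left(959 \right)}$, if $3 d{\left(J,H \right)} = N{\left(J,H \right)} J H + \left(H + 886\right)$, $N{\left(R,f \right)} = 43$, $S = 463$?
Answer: $- \frac{4064513}{3} \approx -1.3548 \cdot 10^{6}$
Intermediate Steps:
$m{\left(a \right)} = 890 + a^{2}$ ($m{\left(a \right)} = \left(a a + 427\right) + 463 = \left(a^{2} + 427\right) + 463 = \left(427 + a^{2}\right) + 463 = 890 + a^{2}$)
$d{\left(J,H \right)} = \frac{886}{3} + \frac{H}{3} + \frac{43 H J}{3}$ ($d{\left(J,H \right)} = \frac{43 J H + \left(H + 886\right)}{3} = \frac{43 H J + \left(886 + H\right)}{3} = \frac{886 + H + 43 H J}{3} = \frac{886}{3} + \frac{H}{3} + \frac{43 H J}{3}$)
$d{\left(K{\left(-6,-4 \right)},-2162 \right)} - m{\left(959 \right)} = \left(\frac{886}{3} + \frac{1}{3} \left(-2162\right) + \frac{43}{3} \left(-2162\right) \left(8 - -6\right)\right) - \left(890 + 959^{2}\right) = \left(\frac{886}{3} - \frac{2162}{3} + \frac{43}{3} \left(-2162\right) \left(8 + 6\right)\right) - \left(890 + 919681\right) = \left(\frac{886}{3} - \frac{2162}{3} + \frac{43}{3} \left(-2162\right) 14\right) - 920571 = \left(\frac{886}{3} - \frac{2162}{3} - \frac{1301524}{3}\right) - 920571 = - \frac{1302800}{3} - 920571 = - \frac{4064513}{3}$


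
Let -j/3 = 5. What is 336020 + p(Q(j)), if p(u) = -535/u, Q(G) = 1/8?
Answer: 331740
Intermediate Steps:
j = -15 (j = -3*5 = -15)
Q(G) = ⅛
336020 + p(Q(j)) = 336020 - 535/⅛ = 336020 - 535*8 = 336020 - 4280 = 331740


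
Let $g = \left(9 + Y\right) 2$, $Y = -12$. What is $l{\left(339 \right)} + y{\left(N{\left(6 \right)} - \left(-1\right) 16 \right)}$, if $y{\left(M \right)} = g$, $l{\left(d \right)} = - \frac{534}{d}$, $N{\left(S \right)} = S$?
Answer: $- \frac{856}{113} \approx -7.5752$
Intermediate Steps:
$g = -6$ ($g = \left(9 - 12\right) 2 = \left(-3\right) 2 = -6$)
$y{\left(M \right)} = -6$
$l{\left(339 \right)} + y{\left(N{\left(6 \right)} - \left(-1\right) 16 \right)} = - \frac{534}{339} - 6 = \left(-534\right) \frac{1}{339} - 6 = - \frac{178}{113} - 6 = - \frac{856}{113}$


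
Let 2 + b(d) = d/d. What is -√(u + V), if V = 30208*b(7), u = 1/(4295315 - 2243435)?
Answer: -I*√31795517507275830/1025940 ≈ -173.8*I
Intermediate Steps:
u = 1/2051880 ≈ 4.8736e-7
b(d) = -1 (b(d) = -2 + d/d = -2 + 1 = -1)
V = -30208 (V = 30208*(-1) = -30208)
-√(u + V) = -√(1/2051880 - 30208) = -√(-61983191039/2051880) = -I*√31795517507275830/1025940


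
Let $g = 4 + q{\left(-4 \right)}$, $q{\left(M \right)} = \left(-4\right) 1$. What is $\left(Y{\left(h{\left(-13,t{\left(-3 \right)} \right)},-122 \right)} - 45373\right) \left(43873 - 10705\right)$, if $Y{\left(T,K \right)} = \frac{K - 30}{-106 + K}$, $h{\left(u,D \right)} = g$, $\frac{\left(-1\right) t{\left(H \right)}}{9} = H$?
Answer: $-1504909552$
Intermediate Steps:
$t{\left(H \right)} = - 9 H$
$q{\left(M \right)} = -4$
$g = 0$ ($g = 4 - 4 = 0$)
$h{\left(u,D \right)} = 0$
$Y{\left(T,K \right)} = \frac{-30 + K}{-106 + K}$
$\left(Y{\left(h{\left(-13,t{\left(-3 \right)} \right)},-122 \right)} - 45373\right) \left(43873 - 10705\right) = \left(\frac{-30 - 122}{-106 - 122} - 45373\right) \left(43873 - 10705\right) = \left(\frac{1}{-228} \left(-152\right) - 45373\right) 33168 = \left(\left(- \frac{1}{228}\right) \left(-152\right) - 45373\right) 33168 = \left(\frac{2}{3} - 45373\right) 33168 = \left(- \frac{136117}{3}\right) 33168 = -1504909552$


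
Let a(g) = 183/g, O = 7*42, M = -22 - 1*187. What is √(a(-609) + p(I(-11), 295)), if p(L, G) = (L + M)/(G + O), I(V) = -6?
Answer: I*√9514424458/119567 ≈ 0.81579*I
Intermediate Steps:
M = -209 (M = -22 - 187 = -209)
O = 294
p(L, G) = (-209 + L)/(294 + G) (p(L, G) = (L - 209)/(G + 294) = (-209 + L)/(294 + G))
√(a(-609) + p(I(-11), 295)) = √(183/(-609) + (-209 - 6)/(294 + 295)) = √(183*(-1/609) - 215/589) = √(-61/203 + (1/589)*(-215)) = √(-61/203 - 215/589) = √(-79574/119567) = I*√9514424458/119567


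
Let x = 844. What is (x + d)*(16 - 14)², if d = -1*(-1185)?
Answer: 8116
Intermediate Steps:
d = 1185
(x + d)*(16 - 14)² = (844 + 1185)*(16 - 14)² = 2029*2² = 2029*4 = 8116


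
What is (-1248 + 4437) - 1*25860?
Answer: -22671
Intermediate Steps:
(-1248 + 4437) - 1*25860 = 3189 - 25860 = -22671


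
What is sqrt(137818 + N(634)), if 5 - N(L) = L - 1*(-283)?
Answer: 7*sqrt(2794) ≈ 370.01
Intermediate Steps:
N(L) = -278 - L (N(L) = 5 - (L - 1*(-283)) = 5 - (L + 283) = 5 - (283 + L) = 5 + (-283 - L) = -278 - L)
sqrt(137818 + N(634)) = sqrt(137818 + (-278 - 1*634)) = sqrt(137818 + (-278 - 634)) = sqrt(137818 - 912) = sqrt(136906) = 7*sqrt(2794)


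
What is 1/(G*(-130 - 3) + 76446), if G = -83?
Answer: 1/87485 ≈ 1.1431e-5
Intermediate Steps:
1/(G*(-130 - 3) + 76446) = 1/(-83*(-130 - 3) + 76446) = 1/(-83*(-133) + 76446) = 1/(11039 + 76446) = 1/87485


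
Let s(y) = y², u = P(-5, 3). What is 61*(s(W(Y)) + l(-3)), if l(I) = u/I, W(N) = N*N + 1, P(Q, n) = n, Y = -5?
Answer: 41175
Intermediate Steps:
u = 3
W(N) = 1 + N² (W(N) = N² + 1 = 1 + N²)
l(I) = 3/I
61*(s(W(Y)) + l(-3)) = 61*((1 + (-5)²)² + 3/(-3)) = 61*((1 + 25)² + 3*(-⅓)) = 61*(26² - 1) = 61*(676 - 1) = 61*675 = 41175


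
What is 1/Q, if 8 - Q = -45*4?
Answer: 1/188 ≈ 0.0053191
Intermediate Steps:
Q = 188 (Q = 8 - (-9)*5*4 = 8 - (-9)*20 = 8 - 1*(-180) = 8 + 180 = 188)
1/Q = 1/188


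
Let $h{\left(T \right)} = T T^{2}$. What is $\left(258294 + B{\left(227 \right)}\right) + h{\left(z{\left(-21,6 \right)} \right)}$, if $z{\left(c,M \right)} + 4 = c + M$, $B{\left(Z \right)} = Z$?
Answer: $251662$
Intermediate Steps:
$z{\left(c,M \right)} = -4 + M + c$ ($z{\left(c,M \right)} = -4 + \left(c + M\right) = -4 + \left(M + c\right) = -4 + M + c$)
$h{\left(T \right)} = T^{3}$
$\left(258294 + B{\left(227 \right)}\right) + h{\left(z{\left(-21,6 \right)} \right)} = \left(258294 + 227\right) + \left(-4 + 6 - 21\right)^{3} = 258521 + \left(-19\right)^{3} = 258521 - 6859 = 251662$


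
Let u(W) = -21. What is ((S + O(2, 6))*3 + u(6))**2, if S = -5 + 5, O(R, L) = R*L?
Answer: 225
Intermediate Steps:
O(R, L) = L*R
S = 0
((S + O(2, 6))*3 + u(6))**2 = ((0 + 6*2)*3 - 21)**2 = ((0 + 12)*3 - 21)**2 = (12*3 - 21)**2 = (36 - 21)**2 = 15**2 = 225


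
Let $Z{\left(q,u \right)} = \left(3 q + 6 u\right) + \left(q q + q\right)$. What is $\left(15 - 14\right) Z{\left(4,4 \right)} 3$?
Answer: $168$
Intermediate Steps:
$Z{\left(q,u \right)} = q^{2} + 4 q + 6 u$ ($Z{\left(q,u \right)} = \left(3 q + 6 u\right) + \left(q^{2} + q\right) = \left(3 q + 6 u\right) + \left(q + q^{2}\right) = q^{2} + 4 q + 6 u$)
$\left(15 - 14\right) Z{\left(4,4 \right)} 3 = \left(15 - 14\right) \left(4^{2} + 4 \cdot 4 + 6 \cdot 4\right) 3 = 1 \left(16 + 16 + 24\right) 3 = 1 \cdot 56 \cdot 3 = 56 \cdot 3 = 168$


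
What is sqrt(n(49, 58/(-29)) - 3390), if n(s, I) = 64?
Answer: I*sqrt(3326) ≈ 57.672*I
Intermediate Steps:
sqrt(n(49, 58/(-29)) - 3390) = sqrt(64 - 3390) = sqrt(-3326) = I*sqrt(3326)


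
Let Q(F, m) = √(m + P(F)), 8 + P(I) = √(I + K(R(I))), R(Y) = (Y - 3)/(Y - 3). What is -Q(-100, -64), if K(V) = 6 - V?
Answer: -√(-72 + I*√95) ≈ -0.57303 - 8.5046*I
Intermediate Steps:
R(Y) = 1 (R(Y) = (-3 + Y)/(-3 + Y) = 1)
P(I) = -8 + √(5 + I) (P(I) = -8 + √(I + (6 - 1*1)) = -8 + √(I + (6 - 1)) = -8 + √(I + 5) = -8 + √(5 + I))
Q(F, m) = √(-8 + m + √(5 + F)) (Q(F, m) = √(m + (-8 + √(5 + F))) = √(-8 + m + √(5 + F)))
-Q(-100, -64) = -√(-8 - 64 + √(5 - 100)) = -√(-8 - 64 + √(-95)) = -√(-8 - 64 + I*√95) = -√(-72 + I*√95)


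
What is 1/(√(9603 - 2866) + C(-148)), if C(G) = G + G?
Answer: -296/80879 - √6737/80879 ≈ -0.0046746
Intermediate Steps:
C(G) = 2*G
1/(√(9603 - 2866) + C(-148)) = 1/(√(9603 - 2866) + 2*(-148)) = 1/(√6737 - 296) = 1/(-296 + √6737)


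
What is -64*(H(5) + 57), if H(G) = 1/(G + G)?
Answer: -18272/5 ≈ -3654.4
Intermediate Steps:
H(G) = 1/(2*G)
-64*(H(5) + 57) = -64*((1/2)/5 + 57) = -64*((1/2)*(1/5) + 57) = -64*(1/10 + 57) = -64*571/10 = -18272/5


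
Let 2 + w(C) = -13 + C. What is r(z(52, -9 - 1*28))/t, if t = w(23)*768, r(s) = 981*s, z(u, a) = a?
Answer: -12099/2048 ≈ -5.9077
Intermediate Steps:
w(C) = -15 + C (w(C) = -2 + (-13 + C) = -15 + C)
t = 6144 (t = (-15 + 23)*768 = 8*768 = 6144)
r(z(52, -9 - 1*28))/t = (981*(-9 - 1*28))/6144 = (981*(-9 - 28))*(1/6144) = (981*(-37))*(1/6144) = -36297*1/6144 = -12099/2048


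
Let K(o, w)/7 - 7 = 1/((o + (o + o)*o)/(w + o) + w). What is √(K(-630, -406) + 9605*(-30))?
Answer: 3*I*√240619290486087/86699 ≈ 536.75*I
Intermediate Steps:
K(o, w) = 49 + 7/(w + (o + 2*o²)/(o + w)) (K(o, w) = 49 + 7/((o + (o + o)*o)/(w + o) + w) = 49 + 7/((o + (2*o)*o)/(o + w) + w) = 49 + 7/((o + 2*o²)/(o + w) + w) = 49 + 7/(w + (o + 2*o²)/(o + w)))
√(K(-630, -406) + 9605*(-30)) = √(7*(-406 + 7*(-406)² + 8*(-630) + 14*(-630)² + 7*(-630)*(-406))/(-630 + (-406)² + 2*(-630)² - 630*(-406)) + 9605*(-30)) = √(7*(-406 + 7*164836 - 5040 + 14*396900 + 1790460)/(-630 + 164836 + 2*396900 + 255780) - 288150) = √(7*(-406 + 1153852 - 5040 + 5556600 + 1790460)/(-630 + 164836 + 793800 + 255780) - 288150) = √(7*8495466/1213786 - 288150) = √(7*(1/1213786)*8495466 - 288150) = √(4247733/86699 - 288150) = √(-24978069117/86699) = 3*I*√240619290486087/86699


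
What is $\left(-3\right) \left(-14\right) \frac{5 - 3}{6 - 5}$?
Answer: $84$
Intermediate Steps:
$\left(-3\right) \left(-14\right) \frac{5 - 3}{6 - 5} = 42 \frac{5 - 3}{1} = 42 \cdot 2 \cdot 1 = 42 \cdot 2 = 84$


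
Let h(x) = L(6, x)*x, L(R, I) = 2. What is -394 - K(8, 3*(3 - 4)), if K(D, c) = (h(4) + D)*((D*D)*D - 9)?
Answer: -8442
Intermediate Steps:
h(x) = 2*x
K(D, c) = (-9 + D**3)*(8 + D) (K(D, c) = (2*4 + D)*((D*D)*D - 9) = (8 + D)*(D**2*D - 9) = (8 + D)*(D**3 - 9) = (8 + D)*(-9 + D**3) = (-9 + D**3)*(8 + D))
-394 - K(8, 3*(3 - 4)) = -394 - (-72 + 8**4 - 9*8 + 8*8**3) = -394 - (-72 + 4096 - 72 + 8*512) = -394 - (-72 + 4096 - 72 + 4096) = -394 - 1*8048 = -394 - 8048 = -8442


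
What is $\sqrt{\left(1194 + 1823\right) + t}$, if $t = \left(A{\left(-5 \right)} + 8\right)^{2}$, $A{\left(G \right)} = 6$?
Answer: $3 \sqrt{357} \approx 56.683$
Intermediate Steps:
$t = 196$ ($t = \left(6 + 8\right)^{2} = 14^{2} = 196$)
$\sqrt{\left(1194 + 1823\right) + t} = \sqrt{\left(1194 + 1823\right) + 196} = \sqrt{3017 + 196} = \sqrt{3213} = 3 \sqrt{357}$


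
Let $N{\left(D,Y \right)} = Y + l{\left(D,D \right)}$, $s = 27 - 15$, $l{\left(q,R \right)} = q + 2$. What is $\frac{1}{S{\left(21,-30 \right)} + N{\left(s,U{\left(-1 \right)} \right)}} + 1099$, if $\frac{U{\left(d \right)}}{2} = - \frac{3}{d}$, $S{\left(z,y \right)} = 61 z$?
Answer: $\frac{1429800}{1301} \approx 1099.0$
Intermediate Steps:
$l{\left(q,R \right)} = 2 + q$
$s = 12$ ($s = 27 - 15 = 12$)
$U{\left(d \right)} = - \frac{6}{d}$ ($U{\left(d \right)} = 2 \left(- \frac{3}{d}\right) = - \frac{6}{d}$)
$N{\left(D,Y \right)} = 2 + D + Y$ ($N{\left(D,Y \right)} = Y + \left(2 + D\right) = 2 + D + Y$)
$\frac{1}{S{\left(21,-30 \right)} + N{\left(s,U{\left(-1 \right)} \right)}} + 1099 = \frac{1}{61 \cdot 21 + \left(2 + 12 - \frac{6}{-1}\right)} + 1099 = \frac{1}{1281 + \left(2 + 12 - -6\right)} + 1099 = \frac{1}{1281 + \left(2 + 12 + 6\right)} + 1099 = \frac{1}{1281 + 20} + 1099 = \frac{1}{1301} + 1099 = \frac{1429800}{1301}$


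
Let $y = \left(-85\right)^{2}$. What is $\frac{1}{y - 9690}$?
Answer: $- \frac{1}{2465} \approx -0.00040568$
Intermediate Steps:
$y = 7225$
$\frac{1}{y - 9690} = \frac{1}{7225 - 9690} = \frac{1}{-2465} = - \frac{1}{2465}$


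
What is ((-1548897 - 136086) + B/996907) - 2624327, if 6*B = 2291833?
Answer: -25775885533187/5981442 ≈ -4.3093e+6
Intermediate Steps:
B = 2291833/6 (B = (⅙)*2291833 = 2291833/6 ≈ 3.8197e+5)
((-1548897 - 136086) + B/996907) - 2624327 = ((-1548897 - 136086) + (2291833/6)/996907) - 2624327 = (-1684983 + (2291833/6)*(1/996907)) - 2624327 = (-1684983 + 2291833/5981442) - 2624327 = -10078625793653/5981442 - 2624327 = -25775885533187/5981442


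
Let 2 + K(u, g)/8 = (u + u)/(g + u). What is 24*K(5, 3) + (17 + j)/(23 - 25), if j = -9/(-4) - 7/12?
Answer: -460/3 ≈ -153.33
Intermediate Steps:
j = 5/3 (j = -9*(-¼) - 7*1/12 = 9/4 - 7/12 = 5/3 ≈ 1.6667)
K(u, g) = -16 + 16*u/(g + u) (K(u, g) = -16 + 8*((u + u)/(g + u)) = -16 + 8*((2*u)/(g + u)) = -16 + 8*(2*u/(g + u)) = -16 + 16*u/(g + u))
24*K(5, 3) + (17 + j)/(23 - 25) = 24*(-16*3/(3 + 5)) + (17 + 5/3)/(23 - 25) = 24*(-16*3/8) + (56/3)/(-2) = 24*(-16*3*⅛) + (56/3)*(-½) = 24*(-6) - 28/3 = -144 - 28/3 = -460/3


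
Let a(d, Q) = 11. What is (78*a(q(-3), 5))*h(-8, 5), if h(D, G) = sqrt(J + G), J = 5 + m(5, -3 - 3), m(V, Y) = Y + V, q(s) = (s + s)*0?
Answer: 2574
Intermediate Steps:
q(s) = 0 (q(s) = (2*s)*0 = 0)
m(V, Y) = V + Y
J = 4 (J = 5 + (5 + (-3 - 3)) = 5 + (5 - 6) = 5 - 1 = 4)
h(D, G) = sqrt(4 + G)
(78*a(q(-3), 5))*h(-8, 5) = (78*11)*sqrt(4 + 5) = 858*sqrt(9) = 858*3 = 2574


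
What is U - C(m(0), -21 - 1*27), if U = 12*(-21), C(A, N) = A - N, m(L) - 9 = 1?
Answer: -310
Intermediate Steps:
m(L) = 10 (m(L) = 9 + 1 = 10)
U = -252
U - C(m(0), -21 - 1*27) = -252 - (10 - (-21 - 1*27)) = -252 - (10 - (-21 - 27)) = -252 - (10 - 1*(-48)) = -252 - (10 + 48) = -252 - 1*58 = -252 - 58 = -310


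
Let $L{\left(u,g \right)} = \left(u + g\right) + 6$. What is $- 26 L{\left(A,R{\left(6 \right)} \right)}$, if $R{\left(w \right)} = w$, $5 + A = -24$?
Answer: $442$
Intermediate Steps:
$A = -29$ ($A = -5 - 24 = -29$)
$L{\left(u,g \right)} = 6 + g + u$ ($L{\left(u,g \right)} = \left(g + u\right) + 6 = 6 + g + u$)
$- 26 L{\left(A,R{\left(6 \right)} \right)} = - 26 \left(6 + 6 - 29\right) = \left(-26\right) \left(-17\right) = 442$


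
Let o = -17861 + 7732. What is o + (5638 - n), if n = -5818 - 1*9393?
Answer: 10720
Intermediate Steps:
n = -15211 (n = -5818 - 9393 = -15211)
o = -10129
o + (5638 - n) = -10129 + (5638 - 1*(-15211)) = -10129 + (5638 + 15211) = -10129 + 20849 = 10720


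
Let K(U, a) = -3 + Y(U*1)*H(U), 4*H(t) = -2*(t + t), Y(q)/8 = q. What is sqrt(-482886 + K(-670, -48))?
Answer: I*sqrt(4074089) ≈ 2018.4*I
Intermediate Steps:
Y(q) = 8*q
H(t) = -t (H(t) = (-2*(t + t))/4 = (-4*t)/4 = -t)
K(U, a) = -3 - 8*U**2 (K(U, a) = -3 + (8*(U*1))*(-U) = -3 + (8*U)*(-U) = -3 - 8*U**2)
sqrt(-482886 + K(-670, -48)) = sqrt(-482886 + (-3 - 8*(-670)**2)) = sqrt(-482886 + (-3 - 8*448900)) = sqrt(-482886 + (-3 - 3591200)) = sqrt(-482886 - 3591203) = sqrt(-4074089) = I*sqrt(4074089)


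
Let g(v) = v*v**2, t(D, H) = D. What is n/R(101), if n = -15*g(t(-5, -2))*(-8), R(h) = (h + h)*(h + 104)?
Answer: -1500/4141 ≈ -0.36223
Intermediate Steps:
g(v) = v**3
R(h) = 2*h*(104 + h) (R(h) = (2*h)*(104 + h) = 2*h*(104 + h))
n = -15000 (n = -15*(-5)**3*(-8) = -15*(-125)*(-8) = 1875*(-8) = -15000)
n/R(101) = -15000*1/(202*(104 + 101)) = -15000/(2*101*205) = -15000/41410 = -15000*1/41410 = -1500/4141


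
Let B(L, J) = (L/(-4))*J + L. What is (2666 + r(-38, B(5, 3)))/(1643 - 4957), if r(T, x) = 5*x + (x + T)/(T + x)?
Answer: -10693/13256 ≈ -0.80665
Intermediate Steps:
B(L, J) = L - J*L/4 (B(L, J) = (L*(-1/4))*J + L = (-L/4)*J + L = -J*L/4 + L = L - J*L/4)
r(T, x) = 1 + 5*x (r(T, x) = 5*x + (T + x)/(T + x) = 5*x + 1 = 1 + 5*x)
(2666 + r(-38, B(5, 3)))/(1643 - 4957) = (2666 + (1 + 5*((1/4)*5*(4 - 1*3))))/(1643 - 4957) = (2666 + (1 + 5*((1/4)*5*(4 - 3))))/(-3314) = (2666 + (1 + 5*((1/4)*5*1)))*(-1/3314) = (2666 + (1 + 5*(5/4)))*(-1/3314) = (2666 + (1 + 25/4))*(-1/3314) = (2666 + 29/4)*(-1/3314) = (10693/4)*(-1/3314) = -10693/13256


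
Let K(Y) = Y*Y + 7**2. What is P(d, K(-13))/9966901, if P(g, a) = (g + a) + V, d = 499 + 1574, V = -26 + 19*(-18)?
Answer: 1923/9966901 ≈ 0.00019294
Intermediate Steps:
V = -368 (V = -26 - 342 = -368)
d = 2073
K(Y) = 49 + Y**2 (K(Y) = Y**2 + 49 = 49 + Y**2)
P(g, a) = -368 + a + g (P(g, a) = (g + a) - 368 = (a + g) - 368 = -368 + a + g)
P(d, K(-13))/9966901 = (-368 + (49 + (-13)**2) + 2073)/9966901 = (-368 + (49 + 169) + 2073)*(1/9966901) = (-368 + 218 + 2073)*(1/9966901) = 1923*(1/9966901) = 1923/9966901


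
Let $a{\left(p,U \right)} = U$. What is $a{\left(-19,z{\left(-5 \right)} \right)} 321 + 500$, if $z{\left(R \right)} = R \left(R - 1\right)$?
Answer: $10130$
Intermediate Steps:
$z{\left(R \right)} = R \left(-1 + R\right)$
$a{\left(-19,z{\left(-5 \right)} \right)} 321 + 500 = - 5 \left(-1 - 5\right) 321 + 500 = \left(-5\right) \left(-6\right) 321 + 500 = 30 \cdot 321 + 500 = 9630 + 500 = 10130$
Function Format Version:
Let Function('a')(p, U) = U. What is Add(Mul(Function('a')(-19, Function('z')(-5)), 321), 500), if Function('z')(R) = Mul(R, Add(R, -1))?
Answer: 10130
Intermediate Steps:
Function('z')(R) = Mul(R, Add(-1, R))
Add(Mul(Function('a')(-19, Function('z')(-5)), 321), 500) = Add(Mul(Mul(-5, Add(-1, -5)), 321), 500) = Add(Mul(Mul(-5, -6), 321), 500) = Add(Mul(30, 321), 500) = Add(9630, 500) = 10130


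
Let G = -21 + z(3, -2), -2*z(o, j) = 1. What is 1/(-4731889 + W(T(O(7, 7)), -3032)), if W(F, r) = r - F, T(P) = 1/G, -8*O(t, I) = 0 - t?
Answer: -43/203601601 ≈ -2.1120e-7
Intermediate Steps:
O(t, I) = t/8 (O(t, I) = -(0 - t)/8 = -(-1)*t/8 = t/8)
z(o, j) = -½ (z(o, j) = -½*1 = -½)
G = -43/2 (G = -21 - ½ = -43/2 ≈ -21.500)
T(P) = -2/43 (T(P) = 1/(-43/2) = -2/43)
1/(-4731889 + W(T(O(7, 7)), -3032)) = 1/(-4731889 + (-3032 - 1*(-2/43))) = 1/(-4731889 + (-3032 + 2/43)) = 1/(-4731889 - 130374/43) = 1/(-203601601/43) = -43/203601601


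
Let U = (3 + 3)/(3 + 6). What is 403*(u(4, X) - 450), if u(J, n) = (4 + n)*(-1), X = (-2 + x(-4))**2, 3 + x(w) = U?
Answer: -1714765/9 ≈ -1.9053e+5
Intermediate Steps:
U = 2/3 (U = 6/9 = 6*(1/9) = 2/3 ≈ 0.66667)
x(w) = -7/3 (x(w) = -3 + 2/3 = -7/3)
X = 169/9 (X = (-2 - 7/3)**2 = (-13/3)**2 = 169/9 ≈ 18.778)
u(J, n) = -4 - n
403*(u(4, X) - 450) = 403*((-4 - 1*169/9) - 450) = 403*((-4 - 169/9) - 450) = 403*(-205/9 - 450) = 403*(-4255/9) = -1714765/9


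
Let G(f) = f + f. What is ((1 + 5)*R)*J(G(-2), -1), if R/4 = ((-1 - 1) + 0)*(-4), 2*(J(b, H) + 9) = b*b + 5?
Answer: 288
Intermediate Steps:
G(f) = 2*f
J(b, H) = -13/2 + b²/2 (J(b, H) = -9 + (b*b + 5)/2 = -9 + (b² + 5)/2 = -9 + (5 + b²)/2 = -9 + (5/2 + b²/2) = -13/2 + b²/2)
R = 32 (R = 4*(((-1 - 1) + 0)*(-4)) = 4*((-2 + 0)*(-4)) = 4*(-2*(-4)) = 4*8 = 32)
((1 + 5)*R)*J(G(-2), -1) = ((1 + 5)*32)*(-13/2 + (2*(-2))²/2) = (6*32)*(-13/2 + (½)*(-4)²) = 192*(-13/2 + (½)*16) = 192*(-13/2 + 8) = 192*(3/2) = 288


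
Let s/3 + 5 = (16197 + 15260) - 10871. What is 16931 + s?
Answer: 78674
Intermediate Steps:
s = 61743 (s = -15 + 3*((16197 + 15260) - 10871) = -15 + 3*(31457 - 10871) = -15 + 3*20586 = -15 + 61758 = 61743)
16931 + s = 16931 + 61743 = 78674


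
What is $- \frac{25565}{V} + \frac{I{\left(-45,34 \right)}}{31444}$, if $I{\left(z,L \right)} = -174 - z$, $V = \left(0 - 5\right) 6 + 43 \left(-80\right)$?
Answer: $\frac{80341823}{10911068} \approx 7.3633$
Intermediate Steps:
$V = -3470$ ($V = \left(-5\right) 6 - 3440 = -30 - 3440 = -3470$)
$- \frac{25565}{V} + \frac{I{\left(-45,34 \right)}}{31444} = - \frac{25565}{-3470} + \frac{-174 - -45}{31444} = \left(-25565\right) \left(- \frac{1}{3470}\right) + \left(-174 + 45\right) \frac{1}{31444} = \frac{5113}{694} - \frac{129}{31444} = \frac{80341823}{10911068}$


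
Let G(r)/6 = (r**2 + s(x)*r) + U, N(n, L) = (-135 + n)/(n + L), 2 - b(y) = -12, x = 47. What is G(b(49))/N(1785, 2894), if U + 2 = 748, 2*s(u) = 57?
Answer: 6274539/275 ≈ 22817.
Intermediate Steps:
s(u) = 57/2 (s(u) = (1/2)*57 = 57/2)
b(y) = 14 (b(y) = 2 - 1*(-12) = 2 + 12 = 14)
U = 746 (U = -2 + 748 = 746)
N(n, L) = (-135 + n)/(L + n)
G(r) = 4476 + 6*r**2 + 171*r (G(r) = 6*((r**2 + 57*r/2) + 746) = 6*(746 + r**2 + 57*r/2) = 4476 + 6*r**2 + 171*r)
G(b(49))/N(1785, 2894) = (4476 + 6*14**2 + 171*14)/(((-135 + 1785)/(2894 + 1785))) = (4476 + 6*196 + 2394)/((1650/4679)) = (4476 + 1176 + 2394)/(((1/4679)*1650)) = 8046/(1650/4679) = 8046*(4679/1650) = 6274539/275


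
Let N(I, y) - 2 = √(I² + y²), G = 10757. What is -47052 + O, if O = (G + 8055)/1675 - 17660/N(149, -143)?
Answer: -1680079699524/35716025 - 44150*√1706/21323 ≈ -47125.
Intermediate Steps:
N(I, y) = 2 + √(I² + y²)
O = 18812/1675 - 17660/(2 + 5*√1706) (O = (10757 + 8055)/1675 - 17660/(2 + √(149² + (-143)²)) = 18812*(1/1675) - 17660/(2 + √(22201 + 20449)) = 18812/1675 - 17660/(2 + √42650) = 18812/1675 - 17660/(2 + 5*√1706) ≈ -73.462)
-47052 + O = -47052 + (430708776/35716025 - 44150*√1706/21323) = -1680079699524/35716025 - 44150*√1706/21323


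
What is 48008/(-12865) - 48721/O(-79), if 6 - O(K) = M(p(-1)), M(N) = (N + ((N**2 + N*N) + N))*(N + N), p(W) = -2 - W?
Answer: -627083713/77190 ≈ -8123.9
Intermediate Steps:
M(N) = 2*N*(2*N + 2*N**2) (M(N) = (N + ((N**2 + N**2) + N))*(2*N) = (N + (2*N**2 + N))*(2*N) = (N + (N + 2*N**2))*(2*N) = (2*N + 2*N**2)*(2*N) = 2*N*(2*N + 2*N**2))
O(K) = 6 (O(K) = 6 - 4*(-2 - 1*(-1))**2*(1 + (-2 - 1*(-1))) = 6 - 4*(-2 + 1)**2*(1 + (-2 + 1)) = 6 - 4*(-1)**2*(1 - 1) = 6 - 4*0 = 6 - 1*0 = 6 + 0 = 6)
48008/(-12865) - 48721/O(-79) = 48008/(-12865) - 48721/6 = 48008*(-1/12865) - 48721*1/6 = -48008/12865 - 48721/6 = -627083713/77190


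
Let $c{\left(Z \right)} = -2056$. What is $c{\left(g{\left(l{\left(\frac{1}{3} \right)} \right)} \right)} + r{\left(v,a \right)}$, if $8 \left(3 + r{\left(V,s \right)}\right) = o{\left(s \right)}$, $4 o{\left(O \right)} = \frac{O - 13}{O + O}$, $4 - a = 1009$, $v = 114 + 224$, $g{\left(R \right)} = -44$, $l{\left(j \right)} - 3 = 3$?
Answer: $- \frac{66216931}{32160} \approx -2059.0$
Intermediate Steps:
$l{\left(j \right)} = 6$ ($l{\left(j \right)} = 3 + 3 = 6$)
$v = 338$
$a = -1005$ ($a = 4 - 1009 = -1005$)
$o{\left(O \right)} = \frac{-13 + O}{8 O}$ ($o{\left(O \right)} = \frac{\left(O - 13\right) \frac{1}{O + O}}{4} = \frac{\left(-13 + O\right) \frac{1}{2 O}}{4} = \frac{\frac{1}{2} \frac{1}{O} \left(-13 + O\right)}{4} = \frac{-13 + O}{8 O}$)
$r{\left(V,s \right)} = -3 + \frac{-13 + s}{64 s}$ ($r{\left(V,s \right)} = -3 + \frac{\frac{1}{8} \frac{1}{s} \left(-13 + s\right)}{8} = -3 + \frac{-13 + s}{64 s}$)
$c{\left(g{\left(l{\left(\frac{1}{3} \right)} \right)} \right)} + r{\left(v,a \right)} = -2056 + \frac{-13 - -191955}{64 \left(-1005\right)} = -2056 + \frac{1}{64} \left(- \frac{1}{1005}\right) \left(-13 + 191955\right) = -2056 + \frac{1}{64} \left(- \frac{1}{1005}\right) 191942 = -2056 - \frac{95971}{32160} = - \frac{66216931}{32160}$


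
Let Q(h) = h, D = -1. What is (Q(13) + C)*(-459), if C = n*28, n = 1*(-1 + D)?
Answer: 19737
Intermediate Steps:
n = -2 (n = 1*(-1 - 1) = 1*(-2) = -2)
C = -56 (C = -2*28 = -56)
(Q(13) + C)*(-459) = (13 - 56)*(-459) = -43*(-459) = 19737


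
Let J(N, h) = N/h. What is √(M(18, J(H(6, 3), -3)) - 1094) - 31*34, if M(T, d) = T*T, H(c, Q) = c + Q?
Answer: -1054 + I*√770 ≈ -1054.0 + 27.749*I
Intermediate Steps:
H(c, Q) = Q + c
M(T, d) = T²
√(M(18, J(H(6, 3), -3)) - 1094) - 31*34 = √(18² - 1094) - 31*34 = √(324 - 1094) - 1*1054 = √(-770) - 1054 = I*√770 - 1054 = -1054 + I*√770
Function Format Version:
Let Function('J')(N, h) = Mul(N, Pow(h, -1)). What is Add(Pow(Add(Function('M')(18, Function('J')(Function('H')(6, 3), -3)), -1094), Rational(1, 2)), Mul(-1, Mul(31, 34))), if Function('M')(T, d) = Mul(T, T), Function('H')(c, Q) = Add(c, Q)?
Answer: Add(-1054, Mul(I, Pow(770, Rational(1, 2)))) ≈ Add(-1054.0, Mul(27.749, I))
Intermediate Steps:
Function('H')(c, Q) = Add(Q, c)
Function('M')(T, d) = Pow(T, 2)
Add(Pow(Add(Function('M')(18, Function('J')(Function('H')(6, 3), -3)), -1094), Rational(1, 2)), Mul(-1, Mul(31, 34))) = Add(Pow(Add(Pow(18, 2), -1094), Rational(1, 2)), Mul(-1, Mul(31, 34))) = Add(Pow(Add(324, -1094), Rational(1, 2)), Mul(-1, 1054)) = Add(Pow(-770, Rational(1, 2)), -1054) = Add(Mul(I, Pow(770, Rational(1, 2))), -1054) = Add(-1054, Mul(I, Pow(770, Rational(1, 2))))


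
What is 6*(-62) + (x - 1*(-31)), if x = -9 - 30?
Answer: -380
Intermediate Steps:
x = -39
6*(-62) + (x - 1*(-31)) = 6*(-62) + (-39 - 1*(-31)) = -372 + (-39 + 31) = -372 - 8 = -380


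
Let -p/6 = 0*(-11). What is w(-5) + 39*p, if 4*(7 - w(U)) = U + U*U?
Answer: 2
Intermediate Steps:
p = 0 (p = -0*(-11) = -6*0 = 0)
w(U) = 7 - U/4 - U²/4 (w(U) = 7 - (U + U*U)/4 = 7 - (U + U²)/4 = 7 + (-U/4 - U²/4) = 7 - U/4 - U²/4)
w(-5) + 39*p = (7 - ¼*(-5) - ¼*(-5)²) + 39*0 = (7 + 5/4 - ¼*25) + 0 = (7 + 5/4 - 25/4) + 0 = 2 + 0 = 2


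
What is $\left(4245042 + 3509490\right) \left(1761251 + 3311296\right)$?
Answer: $39335228033004$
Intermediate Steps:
$\left(4245042 + 3509490\right) \left(1761251 + 3311296\right) = 7754532 \cdot 5072547 = 39335228033004$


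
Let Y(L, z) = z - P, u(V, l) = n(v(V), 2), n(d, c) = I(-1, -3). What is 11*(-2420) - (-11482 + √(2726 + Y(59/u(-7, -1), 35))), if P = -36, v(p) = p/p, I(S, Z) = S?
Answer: -15138 - √2797 ≈ -15191.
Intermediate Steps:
v(p) = 1
n(d, c) = -1
u(V, l) = -1
Y(L, z) = 36 + z (Y(L, z) = z - 1*(-36) = z + 36 = 36 + z)
11*(-2420) - (-11482 + √(2726 + Y(59/u(-7, -1), 35))) = 11*(-2420) - (-11482 + √(2726 + (36 + 35))) = -26620 - (-11482 + √(2726 + 71)) = -26620 - (-11482 + √2797) = -26620 + (11482 - √2797) = -15138 - √2797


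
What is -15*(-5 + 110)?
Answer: -1575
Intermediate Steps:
-15*(-5 + 110) = -15*105 = -1575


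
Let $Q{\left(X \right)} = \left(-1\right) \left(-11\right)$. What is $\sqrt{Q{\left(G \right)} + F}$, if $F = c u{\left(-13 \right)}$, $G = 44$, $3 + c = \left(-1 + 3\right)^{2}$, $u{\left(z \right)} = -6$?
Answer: $\sqrt{5} \approx 2.2361$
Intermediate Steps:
$c = 1$ ($c = -3 + \left(-1 + 3\right)^{2} = -3 + 2^{2} = -3 + 4 = 1$)
$Q{\left(X \right)} = 11$
$F = -6$ ($F = 1 \left(-6\right) = -6$)
$\sqrt{Q{\left(G \right)} + F} = \sqrt{11 - 6} = \sqrt{5}$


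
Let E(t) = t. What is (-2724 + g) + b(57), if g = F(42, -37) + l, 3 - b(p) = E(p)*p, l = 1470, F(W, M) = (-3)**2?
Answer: -4491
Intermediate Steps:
F(W, M) = 9
b(p) = 3 - p**2 (b(p) = 3 - p*p = 3 - p**2)
g = 1479 (g = 9 + 1470 = 1479)
(-2724 + g) + b(57) = (-2724 + 1479) + (3 - 1*57**2) = -1245 + (3 - 1*3249) = -1245 + (3 - 3249) = -1245 - 3246 = -4491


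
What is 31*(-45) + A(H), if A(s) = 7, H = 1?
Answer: -1388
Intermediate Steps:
31*(-45) + A(H) = 31*(-45) + 7 = -1395 + 7 = -1388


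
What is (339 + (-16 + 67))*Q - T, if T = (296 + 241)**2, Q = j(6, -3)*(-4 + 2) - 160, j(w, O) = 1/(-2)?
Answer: -350379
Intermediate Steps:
j(w, O) = -1/2
Q = -159 (Q = -(-4 + 2)/2 - 160 = -1/2*(-2) - 160 = 1 - 160 = -159)
T = 288369 (T = 537**2 = 288369)
(339 + (-16 + 67))*Q - T = (339 + (-16 + 67))*(-159) - 1*288369 = (339 + 51)*(-159) - 288369 = 390*(-159) - 288369 = -62010 - 288369 = -350379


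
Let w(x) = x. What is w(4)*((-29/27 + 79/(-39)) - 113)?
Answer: -163004/351 ≈ -464.40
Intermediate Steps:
w(4)*((-29/27 + 79/(-39)) - 113) = 4*((-29/27 + 79/(-39)) - 113) = 4*((-29*1/27 + 79*(-1/39)) - 113) = 4*((-29/27 - 79/39) - 113) = 4*(-1088/351 - 113) = 4*(-40751/351) = -163004/351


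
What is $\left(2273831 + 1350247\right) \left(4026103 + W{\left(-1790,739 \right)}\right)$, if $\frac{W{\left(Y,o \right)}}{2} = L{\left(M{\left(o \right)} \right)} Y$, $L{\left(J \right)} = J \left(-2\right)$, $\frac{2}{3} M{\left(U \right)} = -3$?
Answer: $14474143514874$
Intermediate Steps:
$M{\left(U \right)} = - \frac{9}{2}$ ($M{\left(U \right)} = \frac{3}{2} \left(-3\right) = - \frac{9}{2}$)
$L{\left(J \right)} = - 2 J$
$W{\left(Y,o \right)} = 18 Y$ ($W{\left(Y,o \right)} = 2 \left(-2\right) \left(- \frac{9}{2}\right) Y = 2 \cdot 9 Y = 18 Y$)
$\left(2273831 + 1350247\right) \left(4026103 + W{\left(-1790,739 \right)}\right) = \left(2273831 + 1350247\right) \left(4026103 + 18 \left(-1790\right)\right) = 3624078 \left(4026103 - 32220\right) = 3624078 \cdot 3993883 = 14474143514874$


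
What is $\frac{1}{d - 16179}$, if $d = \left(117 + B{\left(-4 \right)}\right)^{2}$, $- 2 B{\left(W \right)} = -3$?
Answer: $- \frac{4}{8547} \approx -0.000468$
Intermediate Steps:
$B{\left(W \right)} = \frac{3}{2}$ ($B{\left(W \right)} = \left(- \frac{1}{2}\right) \left(-3\right) = \frac{3}{2}$)
$d = \frac{56169}{4}$ ($d = \left(117 + \frac{3}{2}\right)^{2} = \left(\frac{237}{2}\right)^{2} = \frac{56169}{4} \approx 14042.0$)
$\frac{1}{d - 16179} = \frac{1}{\frac{56169}{4} - 16179} = \frac{1}{- \frac{8547}{4}} = - \frac{4}{8547}$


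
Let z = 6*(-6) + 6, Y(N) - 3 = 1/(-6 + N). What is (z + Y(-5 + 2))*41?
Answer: -10004/9 ≈ -1111.6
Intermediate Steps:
Y(N) = 3 + 1/(-6 + N)
z = -30 (z = -36 + 6 = -30)
(z + Y(-5 + 2))*41 = (-30 + (-17 + 3*(-5 + 2))/(-6 + (-5 + 2)))*41 = (-30 + (-17 + 3*(-3))/(-6 - 3))*41 = (-30 + (-17 - 9)/(-9))*41 = (-30 - 1/9*(-26))*41 = (-30 + 26/9)*41 = -244/9*41 = -10004/9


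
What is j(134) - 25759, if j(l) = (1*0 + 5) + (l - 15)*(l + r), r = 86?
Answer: 426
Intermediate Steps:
j(l) = 5 + (-15 + l)*(86 + l) (j(l) = (1*0 + 5) + (l - 15)*(l + 86) = (0 + 5) + (-15 + l)*(86 + l) = 5 + (-15 + l)*(86 + l))
j(134) - 25759 = (-1285 + 134² + 71*134) - 25759 = (-1285 + 17956 + 9514) - 25759 = 26185 - 25759 = 426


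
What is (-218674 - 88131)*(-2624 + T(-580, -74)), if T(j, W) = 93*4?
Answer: 690924860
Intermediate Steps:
T(j, W) = 372
(-218674 - 88131)*(-2624 + T(-580, -74)) = (-218674 - 88131)*(-2624 + 372) = -306805*(-2252) = 690924860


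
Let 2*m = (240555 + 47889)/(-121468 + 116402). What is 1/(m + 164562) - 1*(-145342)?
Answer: 60573231172303/416763435 ≈ 1.4534e+5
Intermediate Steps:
m = -72111/2533 (m = ((240555 + 47889)/(-121468 + 116402))/2 = (288444/(-5066))/2 = (288444*(-1/5066))/2 = (1/2)*(-144222/2533) = -72111/2533 ≈ -28.469)
1/(m + 164562) - 1*(-145342) = 1/(-72111/2533 + 164562) - 1*(-145342) = 1/(416763435/2533) + 145342 = 2533/416763435 + 145342 = 60573231172303/416763435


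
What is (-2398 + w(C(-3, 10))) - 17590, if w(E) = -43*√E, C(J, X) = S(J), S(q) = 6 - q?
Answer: -20117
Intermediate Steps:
C(J, X) = 6 - J
(-2398 + w(C(-3, 10))) - 17590 = (-2398 - 43*√(6 - 1*(-3))) - 17590 = (-2398 - 43*√(6 + 3)) - 17590 = (-2398 - 43*√9) - 17590 = (-2398 - 43*3) - 17590 = (-2398 - 129) - 17590 = -2527 - 17590 = -20117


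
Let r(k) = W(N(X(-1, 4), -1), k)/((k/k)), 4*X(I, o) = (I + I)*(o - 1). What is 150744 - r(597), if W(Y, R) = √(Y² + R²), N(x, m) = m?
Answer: 150744 - √356410 ≈ 1.5015e+5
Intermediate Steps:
X(I, o) = I*(-1 + o)/2 (X(I, o) = ((I + I)*(o - 1))/4 = ((2*I)*(-1 + o))/4 = (2*I*(-1 + o))/4 = I*(-1 + o)/2)
W(Y, R) = √(R² + Y²)
r(k) = √(1 + k²) (r(k) = √(k² + (-1)²)/((k/k)) = √(k² + 1)/1 = √(1 + k²)*1 = √(1 + k²))
150744 - r(597) = 150744 - √(1 + 597²) = 150744 - √(1 + 356409) = 150744 - √356410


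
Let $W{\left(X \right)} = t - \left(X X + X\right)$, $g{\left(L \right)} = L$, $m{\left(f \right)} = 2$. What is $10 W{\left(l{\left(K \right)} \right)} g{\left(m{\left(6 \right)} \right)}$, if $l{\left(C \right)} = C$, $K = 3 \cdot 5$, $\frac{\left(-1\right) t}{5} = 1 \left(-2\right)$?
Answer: $-4600$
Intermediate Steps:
$t = 10$ ($t = - 5 \cdot 1 \left(-2\right) = \left(-5\right) \left(-2\right) = 10$)
$K = 15$
$W{\left(X \right)} = 10 - X - X^{2}$ ($W{\left(X \right)} = 10 - \left(X X + X\right) = 10 - \left(X^{2} + X\right) = 10 - \left(X + X^{2}\right) = 10 - X - X^{2}$)
$10 W{\left(l{\left(K \right)} \right)} g{\left(m{\left(6 \right)} \right)} = 10 \left(10 - 15 - 15^{2}\right) 2 = 10 \left(10 - 15 - 225\right) 2 = 10 \left(-230\right) 2 = \left(-2300\right) 2 = -4600$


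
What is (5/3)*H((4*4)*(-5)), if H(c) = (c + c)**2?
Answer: 128000/3 ≈ 42667.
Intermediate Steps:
H(c) = 4*c**2 (H(c) = (2*c)**2 = 4*c**2)
(5/3)*H((4*4)*(-5)) = (5/3)*(4*((4*4)*(-5))**2) = (5*(1/3))*(4*(16*(-5))**2) = 5*(4*(-80)**2)/3 = 5*(4*6400)/3 = (5/3)*25600 = 128000/3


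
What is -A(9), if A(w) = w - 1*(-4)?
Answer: -13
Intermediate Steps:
A(w) = 4 + w (A(w) = w + 4 = 4 + w)
-A(9) = -(4 + 9) = -1*13 = -13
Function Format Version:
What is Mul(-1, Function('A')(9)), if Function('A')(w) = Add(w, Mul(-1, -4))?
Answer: -13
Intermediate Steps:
Function('A')(w) = Add(4, w) (Function('A')(w) = Add(w, 4) = Add(4, w))
Mul(-1, Function('A')(9)) = Mul(-1, Add(4, 9)) = Mul(-1, 13) = -13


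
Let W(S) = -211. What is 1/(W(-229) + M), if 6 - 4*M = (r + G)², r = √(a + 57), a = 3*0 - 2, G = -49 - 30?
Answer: -3567/6190117 - 79*√55/6190117 ≈ -0.00067089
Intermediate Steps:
G = -79
a = -2 (a = 0 - 2 = -2)
r = √55 (r = √(-2 + 57) = √55 ≈ 7.4162)
M = 3/2 - (-79 + √55)²/4 (M = 3/2 - (√55 - 79)²/4 = 3/2 - (-79 + √55)²/4 ≈ -1279.6)
1/(W(-229) + M) = 1/(-211 + (-3145/2 + 79*√55/2)) = 1/(-3567/2 + 79*√55/2)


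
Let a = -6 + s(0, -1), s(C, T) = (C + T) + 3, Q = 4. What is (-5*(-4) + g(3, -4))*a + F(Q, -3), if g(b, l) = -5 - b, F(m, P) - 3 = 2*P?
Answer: -51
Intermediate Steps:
s(C, T) = 3 + C + T
F(m, P) = 3 + 2*P
a = -4 (a = -6 + (3 + 0 - 1) = -6 + 2 = -4)
(-5*(-4) + g(3, -4))*a + F(Q, -3) = (-5*(-4) + (-5 - 1*3))*(-4) + (3 + 2*(-3)) = (20 + (-5 - 3))*(-4) + (3 - 6) = (20 - 8)*(-4) - 3 = 12*(-4) - 3 = -48 - 3 = -51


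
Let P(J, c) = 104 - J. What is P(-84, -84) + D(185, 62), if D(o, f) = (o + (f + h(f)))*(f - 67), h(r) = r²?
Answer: -20267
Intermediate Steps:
D(o, f) = (-67 + f)*(f + o + f²) (D(o, f) = (o + (f + f²))*(f - 67) = (f + o + f²)*(-67 + f) = (-67 + f)*(f + o + f²))
P(-84, -84) + D(185, 62) = (104 - 1*(-84)) + (62³ - 67*62 - 67*185 - 66*62² + 62*185) = (104 + 84) + (238328 - 4154 - 12395 - 66*3844 + 11470) = 188 + (238328 - 4154 - 12395 - 253704 + 11470) = 188 - 20455 = -20267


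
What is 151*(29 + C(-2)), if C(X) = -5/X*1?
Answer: 9513/2 ≈ 4756.5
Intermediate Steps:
C(X) = -5/X
151*(29 + C(-2)) = 151*(29 - 5/(-2)) = 151*(29 - 5*(-½)) = 151*(29 + 5/2) = 151*(63/2) = 9513/2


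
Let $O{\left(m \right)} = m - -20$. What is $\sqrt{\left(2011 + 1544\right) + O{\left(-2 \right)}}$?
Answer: $3 \sqrt{397} \approx 59.775$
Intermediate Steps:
$O{\left(m \right)} = 20 + m$ ($O{\left(m \right)} = m + 20 = 20 + m$)
$\sqrt{\left(2011 + 1544\right) + O{\left(-2 \right)}} = \sqrt{\left(2011 + 1544\right) + \left(20 - 2\right)} = \sqrt{3555 + 18} = \sqrt{3573} = 3 \sqrt{397}$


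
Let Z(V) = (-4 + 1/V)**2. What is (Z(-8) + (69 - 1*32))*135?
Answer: 466695/64 ≈ 7292.1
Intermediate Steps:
(Z(-8) + (69 - 1*32))*135 = ((-1 + 4*(-8))**2/(-8)**2 + (69 - 1*32))*135 = ((-1 - 32)**2/64 + (69 - 32))*135 = ((1/64)*(-33)**2 + 37)*135 = ((1/64)*1089 + 37)*135 = (1089/64 + 37)*135 = (3457/64)*135 = 466695/64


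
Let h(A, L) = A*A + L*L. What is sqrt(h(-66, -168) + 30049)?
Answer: sqrt(62629) ≈ 250.26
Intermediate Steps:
h(A, L) = A**2 + L**2
sqrt(h(-66, -168) + 30049) = sqrt(((-66)**2 + (-168)**2) + 30049) = sqrt((4356 + 28224) + 30049) = sqrt(32580 + 30049) = sqrt(62629)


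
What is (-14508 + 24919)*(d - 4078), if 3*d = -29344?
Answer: -432868558/3 ≈ -1.4429e+8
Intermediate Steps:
d = -29344/3 (d = (1/3)*(-29344) = -29344/3 ≈ -9781.3)
(-14508 + 24919)*(d - 4078) = (-14508 + 24919)*(-29344/3 - 4078) = 10411*(-41578/3) = -432868558/3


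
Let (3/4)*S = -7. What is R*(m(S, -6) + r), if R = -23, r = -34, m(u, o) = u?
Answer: 2990/3 ≈ 996.67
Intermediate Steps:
S = -28/3 (S = (4/3)*(-7) = -28/3 ≈ -9.3333)
R*(m(S, -6) + r) = -23*(-28/3 - 34) = -23*(-130/3) = 2990/3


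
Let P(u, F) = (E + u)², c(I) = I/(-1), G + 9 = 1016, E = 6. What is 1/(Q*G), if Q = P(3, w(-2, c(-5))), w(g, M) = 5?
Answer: 1/81567 ≈ 1.2260e-5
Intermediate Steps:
G = 1007 (G = -9 + 1016 = 1007)
c(I) = -I (c(I) = I*(-1) = -I)
P(u, F) = (6 + u)²
Q = 81 (Q = (6 + 3)² = 9² = 81)
1/(Q*G) = 1/(81*1007) = 1/81567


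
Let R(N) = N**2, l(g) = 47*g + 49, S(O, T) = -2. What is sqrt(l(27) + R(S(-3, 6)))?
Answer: sqrt(1322) ≈ 36.359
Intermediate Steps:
l(g) = 49 + 47*g
sqrt(l(27) + R(S(-3, 6))) = sqrt((49 + 47*27) + (-2)**2) = sqrt((49 + 1269) + 4) = sqrt(1318 + 4) = sqrt(1322)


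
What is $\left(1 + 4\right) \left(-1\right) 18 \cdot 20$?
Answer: $-1800$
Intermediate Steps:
$\left(1 + 4\right) \left(-1\right) 18 \cdot 20 = 5 \left(-1\right) 18 \cdot 20 = \left(-5\right) 18 \cdot 20 = \left(-90\right) 20 = -1800$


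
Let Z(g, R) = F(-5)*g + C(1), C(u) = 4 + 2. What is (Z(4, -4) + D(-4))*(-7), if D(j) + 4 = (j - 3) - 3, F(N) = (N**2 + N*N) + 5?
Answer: -1484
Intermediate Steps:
C(u) = 6
F(N) = 5 + 2*N**2 (F(N) = (N**2 + N**2) + 5 = 2*N**2 + 5 = 5 + 2*N**2)
D(j) = -10 + j (D(j) = -4 + ((j - 3) - 3) = -4 + ((-3 + j) - 3) = -4 + (-6 + j) = -10 + j)
Z(g, R) = 6 + 55*g (Z(g, R) = (5 + 2*(-5)**2)*g + 6 = (5 + 2*25)*g + 6 = (5 + 50)*g + 6 = 55*g + 6 = 6 + 55*g)
(Z(4, -4) + D(-4))*(-7) = ((6 + 55*4) + (-10 - 4))*(-7) = ((6 + 220) - 14)*(-7) = (226 - 14)*(-7) = 212*(-7) = -1484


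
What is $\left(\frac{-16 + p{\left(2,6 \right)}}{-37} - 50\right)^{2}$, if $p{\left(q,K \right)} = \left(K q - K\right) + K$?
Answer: $\frac{3407716}{1369} \approx 2489.2$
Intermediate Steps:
$p{\left(q,K \right)} = K q$ ($p{\left(q,K \right)} = \left(- K + K q\right) + K = K q$)
$\left(\frac{-16 + p{\left(2,6 \right)}}{-37} - 50\right)^{2} = \left(\frac{-16 + 6 \cdot 2}{-37} - 50\right)^{2} = \left(\left(-16 + 12\right) \left(- \frac{1}{37}\right) - 50\right)^{2} = \left(\left(-4\right) \left(- \frac{1}{37}\right) - 50\right)^{2} = \left(\frac{4}{37} - 50\right)^{2} = \left(- \frac{1846}{37}\right)^{2} = \frac{3407716}{1369}$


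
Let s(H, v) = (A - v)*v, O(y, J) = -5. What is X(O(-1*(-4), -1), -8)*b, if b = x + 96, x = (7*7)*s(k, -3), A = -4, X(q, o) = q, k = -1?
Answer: -1215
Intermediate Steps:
s(H, v) = v*(-4 - v) (s(H, v) = (-4 - v)*v = v*(-4 - v))
x = 147 (x = (7*7)*(-1*(-3)*(4 - 3)) = 49*(-1*(-3)*1) = 49*3 = 147)
b = 243 (b = 147 + 96 = 243)
X(O(-1*(-4), -1), -8)*b = -5*243 = -1215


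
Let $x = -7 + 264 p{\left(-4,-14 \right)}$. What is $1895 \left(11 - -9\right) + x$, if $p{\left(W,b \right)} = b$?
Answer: $34197$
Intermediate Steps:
$x = -3703$ ($x = -7 + 264 \left(-14\right) = -7 - 3696 = -3703$)
$1895 \left(11 - -9\right) + x = 1895 \left(11 - -9\right) - 3703 = 1895 \left(11 + 9\right) - 3703 = 1895 \cdot 20 - 3703 = 37900 - 3703 = 34197$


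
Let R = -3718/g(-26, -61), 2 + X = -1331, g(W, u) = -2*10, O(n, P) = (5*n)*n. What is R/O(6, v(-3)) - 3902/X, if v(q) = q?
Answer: 9501647/2399400 ≈ 3.9600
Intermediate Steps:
O(n, P) = 5*n²
g(W, u) = -20
X = -1333 (X = -2 - 1331 = -1333)
R = 1859/10 (R = -3718/(-20) = -3718*(-1/20) = 1859/10 ≈ 185.90)
R/O(6, v(-3)) - 3902/X = 1859/(10*((5*6²))) - 3902/(-1333) = 1859/(10*((5*36))) - 3902*(-1/1333) = (1859/10)/180 + 3902/1333 = (1859/10)*(1/180) + 3902/1333 = 1859/1800 + 3902/1333 = 9501647/2399400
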